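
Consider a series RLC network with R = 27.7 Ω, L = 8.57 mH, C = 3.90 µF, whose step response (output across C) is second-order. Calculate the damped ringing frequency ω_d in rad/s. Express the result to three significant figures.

ω_d ≈ 5230 rad/s

For a series RLC circuit (capacitor voltage as output), ω_n = 1/√(LC) = 1/√(8.57 mH · 3.90 µF) = 5470 rad/s.
ζ = (R/2)·√(C/L) = (27.7/2)·√(3.90 µF/8.57 mH) = 0.295.
ω_d = ω_n√(1−ζ²) = 5230 rad/s.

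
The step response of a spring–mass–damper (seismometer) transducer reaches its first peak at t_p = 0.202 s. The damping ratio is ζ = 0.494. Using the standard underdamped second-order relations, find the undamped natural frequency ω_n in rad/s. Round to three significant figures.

ω_n ≈ 17.9 rad/s

Peak time t_p = π/ω_d, so ω_d = π/t_p = π/0.202 = 15.6 rad/s.
ω_n = ω_d/√(1−ζ²) = 15.6/√0.756 = 17.9 rad/s.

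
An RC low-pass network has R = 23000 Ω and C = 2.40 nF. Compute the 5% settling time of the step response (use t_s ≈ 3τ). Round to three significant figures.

t_s ≈ 0.000166 s

τ = RC = 23000 × 2.40 nF = 0.0000552 s.
t_s ≈ 3τ = 0.000166 s.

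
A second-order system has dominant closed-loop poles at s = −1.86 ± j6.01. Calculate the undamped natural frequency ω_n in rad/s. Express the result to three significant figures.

ω_n ≈ 6.29 rad/s

The poles are at −σ ± jω_d with σ = 1.86 and ω_d = 6.01, so ω_n = √(σ²+ω_d²) = 6.29 rad/s and ζ = σ/ω_n = 0.296.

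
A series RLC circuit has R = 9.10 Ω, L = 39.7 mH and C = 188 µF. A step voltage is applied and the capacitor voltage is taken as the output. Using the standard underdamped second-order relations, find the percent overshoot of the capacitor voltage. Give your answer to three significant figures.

%OS ≈ 35.5%

For a series RLC circuit (capacitor voltage as output), ω_n = 1/√(LC) = 1/√(39.7 mH · 188 µF) = 366 rad/s.
ζ = (R/2)·√(C/L) = (9.10/2)·√(188 µF/39.7 mH) = 0.313.
%OS = 100·exp(−πζ/√(1−ζ²)) = 35.5%.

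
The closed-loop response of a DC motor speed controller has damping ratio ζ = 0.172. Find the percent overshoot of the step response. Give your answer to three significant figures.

For an underdamped second-order system, %OS = 100·exp(−πζ/√(1−ζ²)).
πζ/√(1−ζ²) = π·0.172/√(1−0.0296) = 0.5485, so %OS = 100·e^(−0.5485) = 57.8%.

%OS ≈ 57.8%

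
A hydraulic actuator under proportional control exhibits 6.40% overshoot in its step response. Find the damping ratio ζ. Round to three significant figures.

ζ ≈ 0.659

From %OS = 100·exp(−πζ/√(1−ζ²)), invert to get ζ = −ln(OS)/√(π² + ln²(OS)) with OS = 0.0640.
−ln 0.0640 = 2.749, so ζ = 2.749/√(π² + 7.556) = 0.659.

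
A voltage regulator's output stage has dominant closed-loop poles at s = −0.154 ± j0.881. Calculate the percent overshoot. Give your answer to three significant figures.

The poles are at −σ ± jω_d with σ = 0.154 and ω_d = 0.881, so ω_n = √(σ²+ω_d²) = 0.894 rad/s and ζ = σ/ω_n = 0.172.
Overshoot: exp(−π·0.172/√(1−0.172²)) = 0.577, i.e. 57.7%.

%OS ≈ 57.7%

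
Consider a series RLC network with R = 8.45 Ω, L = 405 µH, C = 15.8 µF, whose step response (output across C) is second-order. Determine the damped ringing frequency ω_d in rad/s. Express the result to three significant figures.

ω_d ≈ 6890 rad/s

For a series RLC circuit (capacitor voltage as output), ω_n = 1/√(LC) = 1/√(405 µH · 15.8 µF) = 12500 rad/s.
ζ = (R/2)·√(C/L) = (8.45/2)·√(15.8 µF/405 µH) = 0.835.
ω_d = 12500·√(1 − 0.835²) = 6890 rad/s.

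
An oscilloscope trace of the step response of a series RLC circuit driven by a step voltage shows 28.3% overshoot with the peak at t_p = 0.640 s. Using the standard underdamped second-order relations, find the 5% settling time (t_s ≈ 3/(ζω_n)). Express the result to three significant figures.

ζ from %OS: ζ = |ln 0.283|/√(π²+ln²0.283) = 0.373.
From t_p = π/ω_d, ω_d = π/0.640 = 4.91 rad/s, so ω_n = ω_d/√(1−ζ²) = 5.29 rad/s.
t_s ≈ 3/(ζω_n) = 3/(0.373·5.29) = 1.52 s.

t_s ≈ 1.52 s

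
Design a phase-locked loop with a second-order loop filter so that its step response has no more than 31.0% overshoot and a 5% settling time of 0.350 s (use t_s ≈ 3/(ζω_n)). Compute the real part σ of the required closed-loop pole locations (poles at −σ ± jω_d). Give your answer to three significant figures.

σ ≈ 8.57

The settling-time spec alone fixes σ = ζω_n = 3/t_s = 3/0.350 = 8.57.
(Overshoot then fixes ζ = 0.349 and hence ω_d = σ·√(1−ζ²)/ζ = 23.0 rad/s.)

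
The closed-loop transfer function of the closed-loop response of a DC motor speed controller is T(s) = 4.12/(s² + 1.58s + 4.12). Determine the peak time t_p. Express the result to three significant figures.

t_p ≈ 1.68 s

Comparing the denominator to s² + 2ζω_n s + ω_n²: ω_n = √4.12 = 2.03 rad/s, and 2ζω_n = 1.58 so ζ = 1.58/(2·2.03) = 0.389.
ω_d = 2.03·√(1 − 0.389²) = 1.87 rad/s. Then t_p = π/ω_d = 1.68 s.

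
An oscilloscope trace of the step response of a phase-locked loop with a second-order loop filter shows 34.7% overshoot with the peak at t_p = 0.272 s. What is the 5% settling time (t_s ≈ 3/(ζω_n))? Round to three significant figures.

t_s ≈ 0.771 s

From the overshoot, ζ = −ln(OS)/√(π²+ln²(OS)) = 0.319.
t_p = π/ω_d ⇒ ω_d = 11.5 rad/s; then ω_n = ω_d/√(1−ζ²) = 12.2 rad/s.
t_s ≈ 3/(ζω_n) = 3/(0.319·12.2) = 0.771 s.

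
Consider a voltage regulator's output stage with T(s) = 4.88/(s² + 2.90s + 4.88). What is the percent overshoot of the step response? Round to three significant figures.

%OS ≈ 6.50%

Comparing the denominator to s² + 2ζω_n s + ω_n²: ω_n = √4.88 = 2.21 rad/s, and 2ζω_n = 2.90 so ζ = 2.90/(2·2.21) = 0.656.
%OS = 100 e^{−πζ/√(1−ζ²)} with ζ = 0.656 gives 6.50%.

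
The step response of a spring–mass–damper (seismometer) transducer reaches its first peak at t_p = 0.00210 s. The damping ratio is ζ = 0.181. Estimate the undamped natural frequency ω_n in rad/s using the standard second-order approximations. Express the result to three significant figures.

Peak time t_p = π/ω_d, so ω_d = π/t_p = π/0.00210 = 1500 rad/s.
ω_n = ω_d/√(1−ζ²) = 1500/√0.967 = 1520 rad/s.

ω_n ≈ 1520 rad/s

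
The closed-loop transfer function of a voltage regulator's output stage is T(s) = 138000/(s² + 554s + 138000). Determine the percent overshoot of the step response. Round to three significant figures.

%OS ≈ 2.97%

Matching coefficients with s² + 2ζω_n s + ω_n² gives ω_n² = 138000 ⇒ ω_n = 371 rad/s, and ζ = 554/(2ω_n) = 0.746.
%OS = 100·exp(−πζ/√(1−ζ²)) = 2.97%.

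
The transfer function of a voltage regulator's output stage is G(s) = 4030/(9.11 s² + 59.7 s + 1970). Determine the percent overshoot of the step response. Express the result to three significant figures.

Dividing through by 9.11: denominator becomes s² + 6.553 s + 216.2.
So ω_n = √216.2 = 14.7 rad/s and ζ = 6.553/(2·14.7) = 0.223.
%OS = 100·exp(−πζ/√(1−ζ²)) = 48.8%.

%OS ≈ 48.8%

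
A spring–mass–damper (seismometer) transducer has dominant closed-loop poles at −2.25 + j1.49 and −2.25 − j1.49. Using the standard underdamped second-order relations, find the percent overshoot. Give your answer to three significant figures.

|pole| = ω_n = √(2.25² + 1.49²) = 2.70 rad/s; ζ = cos θ = σ/ω_n = 0.834.
%OS = 100·exp(−πζ/√(1−ζ²)) = 0.870%.

%OS ≈ 0.870%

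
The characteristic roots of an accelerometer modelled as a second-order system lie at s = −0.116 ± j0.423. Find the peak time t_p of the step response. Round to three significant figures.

t_p ≈ 7.43 s

t_p = π/ω_d with ω_d = 0.423 (the imaginary part), so t_p = 7.43 s.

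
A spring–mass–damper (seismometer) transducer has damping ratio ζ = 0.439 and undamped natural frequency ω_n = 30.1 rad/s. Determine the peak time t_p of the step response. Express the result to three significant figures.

The damped frequency is ω_d = ω_n√(1−ζ²) = 30.1·√(1−0.193) = 27.0 rad/s.
Peak time t_p = π/ω_d = π/27.0 = 0.116 s.

t_p ≈ 0.116 s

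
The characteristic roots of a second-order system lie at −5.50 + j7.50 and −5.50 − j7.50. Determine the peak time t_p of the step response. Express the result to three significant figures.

t_p = π/ω_d with ω_d = 7.50 (the imaginary part), so t_p = 0.419 s.

t_p ≈ 0.419 s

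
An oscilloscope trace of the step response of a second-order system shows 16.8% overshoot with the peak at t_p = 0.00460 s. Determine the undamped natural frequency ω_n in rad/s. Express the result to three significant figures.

The overshoot fixes ζ = −ln(OS)/√(π²+ln²(OS)) = 0.494.
From t_p = π/ω_d, ω_d = π/0.00460 = 683 rad/s, so ω_n = ω_d/√(1−ζ²) = 785 rad/s.

ω_n ≈ 785 rad/s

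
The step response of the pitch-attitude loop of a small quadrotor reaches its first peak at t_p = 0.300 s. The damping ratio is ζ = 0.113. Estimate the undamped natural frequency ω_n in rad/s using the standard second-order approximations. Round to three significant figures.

ω_n ≈ 10.5 rad/s

Peak time t_p = π/ω_d, so ω_d = π/t_p = π/0.300 = 10.5 rad/s.
ω_n = ω_d/√(1−ζ²) = 10.5/√0.987 = 10.5 rad/s.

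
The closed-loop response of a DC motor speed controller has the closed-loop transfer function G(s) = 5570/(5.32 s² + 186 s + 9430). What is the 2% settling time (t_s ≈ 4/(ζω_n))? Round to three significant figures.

Dividing through by 5.32: denominator becomes s² + 34.96 s + 1773.
So ω_n = √1773 = 42.1 rad/s and ζ = 34.96/(2·42.1) = 0.415.
t_s ≈ 4/(ζω_n) = 0.229 s.

t_s ≈ 0.229 s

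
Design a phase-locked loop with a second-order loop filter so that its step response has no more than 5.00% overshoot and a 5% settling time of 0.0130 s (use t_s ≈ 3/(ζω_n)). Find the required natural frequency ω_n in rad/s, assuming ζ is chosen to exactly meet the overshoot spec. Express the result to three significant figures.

ω_n ≈ 334 rad/s

ζ = −ln(OS)/√(π² + (ln OS)²). With OS = 0.0500, ln OS = −2.996 and ζ = 2.996/4.341 = 0.690.
Then ω_n = 3/(ζ t_s) = 3/(0.690 × 0.0130) = 334 rad/s.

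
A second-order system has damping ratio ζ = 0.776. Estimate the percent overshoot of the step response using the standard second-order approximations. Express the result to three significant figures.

For an underdamped second-order system, %OS = 100·exp(−πζ/√(1−ζ²)).
πζ/√(1−ζ²) = π·0.776/√(1−0.602) = 3.865, so %OS = 100·e^(−3.865) = 2.10%.

%OS ≈ 2.10%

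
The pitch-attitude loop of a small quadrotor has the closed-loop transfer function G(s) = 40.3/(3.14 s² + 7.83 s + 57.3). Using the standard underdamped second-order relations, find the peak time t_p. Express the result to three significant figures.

t_p ≈ 0.769 s

Dividing through by 3.14: denominator becomes s² + 2.494 s + 18.25.
So ω_n = √18.25 = 4.27 rad/s and ζ = 2.494/(2·4.27) = 0.292.
ω_d = 4.27·√(1 − 0.292²) = 4.09 rad/s. t_p = π/ω_d = 0.769 s.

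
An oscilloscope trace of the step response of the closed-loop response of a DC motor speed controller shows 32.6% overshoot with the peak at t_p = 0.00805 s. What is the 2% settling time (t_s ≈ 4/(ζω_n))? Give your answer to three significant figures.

t_s ≈ 0.0287 s

ζ from %OS: ζ = |ln 0.326|/√(π²+ln²0.326) = 0.336.
From t_p = π/ω_d, ω_d = π/0.00805 = 390 rad/s, so ω_n = ω_d/√(1−ζ²) = 414 rad/s.
t_s ≈ 4/(ζω_n) = 4/(0.336·414) = 0.0287 s.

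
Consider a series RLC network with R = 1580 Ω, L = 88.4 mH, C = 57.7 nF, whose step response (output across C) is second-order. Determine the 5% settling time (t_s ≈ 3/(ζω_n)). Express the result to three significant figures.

For a series RLC circuit (capacitor voltage as output), ω_n = 1/√(LC) = 1/√(88.4 mH · 57.7 nF) = 14000 rad/s.
ζ = (R/2)·√(C/L) = (1580/2)·√(57.7 nF/88.4 mH) = 0.638.
t_s ≈ 3/(ζω_n) = 0.000336 s.

t_s ≈ 0.000336 s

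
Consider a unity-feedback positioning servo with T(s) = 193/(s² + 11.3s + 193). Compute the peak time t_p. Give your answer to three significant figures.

t_p ≈ 0.248 s

Comparing the denominator to s² + 2ζω_n s + ω_n²: ω_n = √193 = 13.9 rad/s, and 2ζω_n = 11.3 so ζ = 11.3/(2·13.9) = 0.407.
ω_d = 13.9·√(1 − 0.407²) = 12.7 rad/s. Then t_p = π/ω_d = 0.248 s.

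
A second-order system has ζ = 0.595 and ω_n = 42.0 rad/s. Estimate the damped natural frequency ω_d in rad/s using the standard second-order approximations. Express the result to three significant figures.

ω_d ≈ 33.8 rad/s

ω_d = ω_n√(1−ζ²) = 42.0·√0.646 = 33.8 rad/s.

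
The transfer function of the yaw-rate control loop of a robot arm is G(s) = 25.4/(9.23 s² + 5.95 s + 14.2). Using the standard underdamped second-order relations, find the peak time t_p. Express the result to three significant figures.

Dividing through by 9.23: denominator becomes s² + 0.6446 s + 1.538.
So ω_n = √1.538 = 1.24 rad/s and ζ = 0.6446/(2·1.24) = 0.260.
ω_d = 1.24·√(1 − 0.260²) = 1.20 rad/s. t_p = π/ω_d = 2.62 s.

t_p ≈ 2.62 s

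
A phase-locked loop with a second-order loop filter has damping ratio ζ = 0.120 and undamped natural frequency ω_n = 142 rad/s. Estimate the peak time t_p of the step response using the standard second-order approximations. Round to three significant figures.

t_p ≈ 0.0223 s

The damped frequency is ω_d = ω_n√(1−ζ²) = 142·√(1−0.0144) = 141 rad/s.
Peak time t_p = π/ω_d = π/141 = 0.0223 s.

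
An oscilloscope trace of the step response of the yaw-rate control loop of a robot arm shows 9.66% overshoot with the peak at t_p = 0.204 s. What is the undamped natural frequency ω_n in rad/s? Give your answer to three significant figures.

ω_n ≈ 19.2 rad/s

ζ from %OS: ζ = |ln 0.0966|/√(π²+ln²0.0966) = 0.597.
t_p = π/ω_d ⇒ ω_d = 15.4 rad/s; then ω_n = ω_d/√(1−ζ²) = 19.2 rad/s.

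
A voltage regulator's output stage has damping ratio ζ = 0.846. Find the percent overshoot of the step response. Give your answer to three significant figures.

%OS ≈ 0.684%

For an underdamped second-order system, %OS = 100·exp(−πζ/√(1−ζ²)).
πζ/√(1−ζ²) = π·0.846/√(1−0.716) = 4.985, so %OS = 100·e^(−4.985) = 0.684%.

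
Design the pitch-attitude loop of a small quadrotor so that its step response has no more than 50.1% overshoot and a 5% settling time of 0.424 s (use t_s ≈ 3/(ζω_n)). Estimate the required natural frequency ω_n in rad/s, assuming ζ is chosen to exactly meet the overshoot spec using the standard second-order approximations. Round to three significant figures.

ω_n ≈ 32.9 rad/s

ζ = −ln(OS)/√(π² + (ln OS)²). With OS = 0.501, ln OS = −0.6911 and ζ = 0.6911/3.217 = 0.215.
Then ω_n = 3/(ζ t_s) = 3/(0.215 × 0.424) = 32.9 rad/s.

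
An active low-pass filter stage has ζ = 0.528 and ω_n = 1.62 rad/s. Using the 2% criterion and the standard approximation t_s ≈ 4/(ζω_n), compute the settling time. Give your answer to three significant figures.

t_s ≈ 4/(ζω_n) = 4/(0.528 × 1.62) = 4.68 s.

t_s ≈ 4.68 s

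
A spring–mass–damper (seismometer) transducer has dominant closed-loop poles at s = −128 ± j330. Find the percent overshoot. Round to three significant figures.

|pole| = ω_n = √(128² + 330²) = 354 rad/s; ζ = cos θ = σ/ω_n = 0.362.
Overshoot: exp(−π·0.362/√(1−0.362²)) = 0.296, i.e. 29.6%.

%OS ≈ 29.6%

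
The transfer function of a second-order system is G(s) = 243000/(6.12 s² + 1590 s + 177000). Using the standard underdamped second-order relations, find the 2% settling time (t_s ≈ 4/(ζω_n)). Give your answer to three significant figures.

t_s ≈ 0.0308 s

Dividing through by 6.12: denominator becomes s² + 259.8 s + 28920.
So ω_n = √28920 = 170 rad/s and ζ = 259.8/(2·170) = 0.764.
t_s ≈ 4/(ζω_n) = 0.0308 s.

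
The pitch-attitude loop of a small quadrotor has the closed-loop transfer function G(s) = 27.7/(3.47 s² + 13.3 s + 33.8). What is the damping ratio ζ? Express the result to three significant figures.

ζ ≈ 0.614

Dividing through by 3.47: denominator becomes s² + 3.833 s + 9.741.
So ω_n = √9.741 = 3.12 rad/s and ζ = 3.833/(2·3.12) = 0.614.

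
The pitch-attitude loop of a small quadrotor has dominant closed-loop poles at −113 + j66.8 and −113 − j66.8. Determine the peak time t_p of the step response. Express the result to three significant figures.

t_p = π/ω_d with ω_d = 66.8 (the imaginary part), so t_p = 0.0470 s.

t_p ≈ 0.0470 s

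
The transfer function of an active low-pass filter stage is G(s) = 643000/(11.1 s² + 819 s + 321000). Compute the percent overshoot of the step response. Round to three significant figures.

%OS ≈ 49.7%

Dividing through by 11.1: denominator becomes s² + 73.78 s + 28920.
So ω_n = √28920 = 170 rad/s and ζ = 73.78/(2·170) = 0.217.
%OS = 100·exp(−πζ/√(1−ζ²)) = 49.7%.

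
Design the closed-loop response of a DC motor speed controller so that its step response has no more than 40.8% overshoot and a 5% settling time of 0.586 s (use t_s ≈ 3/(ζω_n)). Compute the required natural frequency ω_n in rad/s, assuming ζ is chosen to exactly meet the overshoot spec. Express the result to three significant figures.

ω_n ≈ 18.7 rad/s

Inverting the overshoot relation: ζ = |ln 0.408|/√(π² + ln²0.408) = 0.274.
Then ω_n = 3/(ζ t_s) = 3/(0.274 × 0.586) = 18.7 rad/s.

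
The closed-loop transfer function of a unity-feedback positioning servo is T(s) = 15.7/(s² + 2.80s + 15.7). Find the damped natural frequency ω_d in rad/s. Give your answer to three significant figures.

ω_d ≈ 3.71 rad/s

Matching coefficients with s² + 2ζω_n s + ω_n² gives ω_n² = 15.7 ⇒ ω_n = 3.96 rad/s, and ζ = 2.80/(2ω_n) = 0.353.
ω_d = 3.96·√(1 − 0.353²) = 3.71 rad/s.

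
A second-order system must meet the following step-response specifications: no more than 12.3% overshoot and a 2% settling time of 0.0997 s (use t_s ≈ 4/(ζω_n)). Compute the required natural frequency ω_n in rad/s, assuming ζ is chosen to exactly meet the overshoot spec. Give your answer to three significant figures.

ζ = −ln(OS)/√(π² + (ln OS)²). With OS = 0.123, ln OS = −2.096 and ζ = 2.096/3.776 = 0.555.
From t_s ≈ 4/(ζω_n): ω_n = 4/(ζ·t_s) = 4/(0.555·0.0997) = 72.3 rad/s.

ω_n ≈ 72.3 rad/s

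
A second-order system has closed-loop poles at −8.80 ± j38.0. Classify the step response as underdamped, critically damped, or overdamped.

Since the poles form a complex-conjugate pair with nonzero imaginary part, the response is underdamped.

underdamped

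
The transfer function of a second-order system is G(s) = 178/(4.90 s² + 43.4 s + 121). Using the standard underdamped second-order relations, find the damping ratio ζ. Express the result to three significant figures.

Dividing through by 4.90: denominator becomes s² + 8.857 s + 24.69.
So ω_n = √24.69 = 4.97 rad/s and ζ = 8.857/(2·4.97) = 0.891.

ζ ≈ 0.891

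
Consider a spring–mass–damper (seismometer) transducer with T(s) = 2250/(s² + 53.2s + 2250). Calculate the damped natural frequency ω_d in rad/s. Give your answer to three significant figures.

ω_n = √2250 = 47.4 rad/s; ζ = 53.2/(2·47.4) = 0.561.
ω_d = ω_n√(1−ζ²) = 39.3 rad/s.

ω_d ≈ 39.3 rad/s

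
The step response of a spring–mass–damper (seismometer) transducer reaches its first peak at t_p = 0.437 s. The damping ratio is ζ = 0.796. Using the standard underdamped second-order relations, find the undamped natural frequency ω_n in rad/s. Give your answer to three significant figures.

ω_n ≈ 11.9 rad/s

Peak time t_p = π/ω_d, so ω_d = π/t_p = π/0.437 = 7.19 rad/s.
ω_n = ω_d/√(1−ζ²) = 7.19/√0.366 = 11.9 rad/s.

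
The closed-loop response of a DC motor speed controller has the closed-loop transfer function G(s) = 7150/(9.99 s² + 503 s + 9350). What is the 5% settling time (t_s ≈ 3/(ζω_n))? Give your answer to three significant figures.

Dividing through by 9.99: denominator becomes s² + 50.35 s + 935.9.
So ω_n = √935.9 = 30.6 rad/s and ζ = 50.35/(2·30.6) = 0.823.
t_s ≈ 3/(ζω_n) = 0.119 s.

t_s ≈ 0.119 s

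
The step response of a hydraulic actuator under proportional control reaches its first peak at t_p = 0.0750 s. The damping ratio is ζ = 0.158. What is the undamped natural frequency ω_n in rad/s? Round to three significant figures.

ω_n ≈ 42.4 rad/s

Peak time t_p = π/ω_d, so ω_d = π/t_p = π/0.0750 = 41.9 rad/s.
ω_n = ω_d/√(1−ζ²) = 41.9/√0.975 = 42.4 rad/s.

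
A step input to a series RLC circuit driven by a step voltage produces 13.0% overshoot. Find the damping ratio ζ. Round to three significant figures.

ζ ≈ 0.545

ζ = −ln(OS)/√(π² + (ln OS)²). With OS = 0.130, ln OS = −2.040 and ζ = 2.040/3.746 = 0.545.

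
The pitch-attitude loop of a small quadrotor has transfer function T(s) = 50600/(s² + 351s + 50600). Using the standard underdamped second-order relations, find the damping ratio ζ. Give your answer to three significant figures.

Comparing the denominator to s² + 2ζω_n s + ω_n²: ω_n = √50600 = 225 rad/s, and 2ζω_n = 351 so ζ = 351/(2·225) = 0.780.

ζ ≈ 0.780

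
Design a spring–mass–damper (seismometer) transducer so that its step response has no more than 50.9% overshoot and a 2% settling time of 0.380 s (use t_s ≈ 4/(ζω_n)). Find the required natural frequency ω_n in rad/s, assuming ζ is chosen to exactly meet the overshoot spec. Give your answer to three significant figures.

ω_n ≈ 50.1 rad/s

ζ = −ln(OS)/√(π² + (ln OS)²). With OS = 0.509, ln OS = −0.6753 and ζ = 0.6753/3.213 = 0.210.
Then ω_n = 4/(ζ t_s) = 4/(0.210 × 0.380) = 50.1 rad/s.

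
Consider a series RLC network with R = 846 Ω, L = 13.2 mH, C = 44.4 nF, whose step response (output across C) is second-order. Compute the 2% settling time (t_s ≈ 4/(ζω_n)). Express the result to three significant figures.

For a series RLC circuit (capacitor voltage as output), ω_n = 1/√(LC) = 1/√(13.2 mH · 44.4 nF) = 41300 rad/s.
ζ = (R/2)·√(C/L) = (846/2)·√(44.4 nF/13.2 mH) = 0.776.
t_s ≈ 4/(ζω_n) = 0.000125 s.

t_s ≈ 0.000125 s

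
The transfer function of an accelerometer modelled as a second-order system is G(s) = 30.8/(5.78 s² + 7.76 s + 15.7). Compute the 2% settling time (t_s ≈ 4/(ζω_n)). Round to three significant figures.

Dividing through by 5.78: denominator becomes s² + 1.343 s + 2.716.
So ω_n = √2.716 = 1.65 rad/s and ζ = 1.343/(2·1.65) = 0.407.
t_s ≈ 4/(ζω_n) = 5.96 s.

t_s ≈ 5.96 s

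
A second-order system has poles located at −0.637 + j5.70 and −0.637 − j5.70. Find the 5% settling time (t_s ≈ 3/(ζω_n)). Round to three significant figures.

For poles at −σ ± jω_d, ζω_n = σ = 0.637, so t_s ≈ 3/σ = 4.71 s.

t_s ≈ 4.71 s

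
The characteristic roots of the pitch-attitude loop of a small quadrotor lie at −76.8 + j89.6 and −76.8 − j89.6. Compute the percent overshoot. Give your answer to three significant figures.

With σ = 76.8, ω_d = 89.6: ω_n = √(σ²+ω_d²) = 118 rad/s, ζ = σ/ω_n = 0.651.
%OS = 100·exp(−πζ/√(1−ζ²)) = 6.77%.

%OS ≈ 6.77%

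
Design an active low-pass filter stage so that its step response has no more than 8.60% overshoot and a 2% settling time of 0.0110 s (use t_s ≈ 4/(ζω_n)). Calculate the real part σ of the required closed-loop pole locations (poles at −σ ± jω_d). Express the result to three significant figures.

σ ≈ 364

The settling-time spec alone fixes σ = ζω_n = 4/t_s = 4/0.0110 = 364.
(Overshoot then fixes ζ = 0.615 and hence ω_d = σ·√(1−ζ²)/ζ = 466 rad/s.)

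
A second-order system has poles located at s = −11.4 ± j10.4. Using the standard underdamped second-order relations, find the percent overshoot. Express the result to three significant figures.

%OS ≈ 3.19%

|pole| = ω_n = √(11.4² + 10.4²) = 15.4 rad/s; ζ = cos θ = σ/ω_n = 0.739.
%OS = 100 e^{−πζ/√(1−ζ²)} with ζ = 0.739 gives 3.19%.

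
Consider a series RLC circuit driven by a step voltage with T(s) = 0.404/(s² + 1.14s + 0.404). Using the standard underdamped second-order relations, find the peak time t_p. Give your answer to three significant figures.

t_p ≈ 11.2 s

ω_n = √0.404 = 0.636 rad/s; ζ = 1.14/(2·0.636) = 0.897.
The damped frequency ω_d = ω_n√(1−ζ²) = 0.281 rad/s. Then t_p = π/ω_d = 11.2 s.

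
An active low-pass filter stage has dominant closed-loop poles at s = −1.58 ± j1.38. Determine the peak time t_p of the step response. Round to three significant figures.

t_p = π/ω_d with ω_d = 1.38 (the imaginary part), so t_p = 2.28 s.

t_p ≈ 2.28 s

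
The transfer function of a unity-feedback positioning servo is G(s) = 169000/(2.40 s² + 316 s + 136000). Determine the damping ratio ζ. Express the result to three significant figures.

Dividing through by 2.40: denominator becomes s² + 131.7 s + 56670.
So ω_n = √56670 = 238 rad/s and ζ = 131.7/(2·238) = 0.277.

ζ ≈ 0.277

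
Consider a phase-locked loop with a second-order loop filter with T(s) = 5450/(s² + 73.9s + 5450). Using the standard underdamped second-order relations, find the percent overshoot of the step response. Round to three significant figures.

%OS ≈ 16.3%

ω_n = √5450 = 73.8 rad/s; ζ = 73.9/(2·73.8) = 0.501.
%OS = 100 e^{−πζ/√(1−ζ²)} with ζ = 0.501 gives 16.3%.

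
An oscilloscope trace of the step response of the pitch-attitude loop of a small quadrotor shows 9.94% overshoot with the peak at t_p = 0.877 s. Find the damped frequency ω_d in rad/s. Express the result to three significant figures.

t_p = π/ω_d, so ω_d = π/0.877 = 3.58 rad/s.

ω_d ≈ 3.58 rad/s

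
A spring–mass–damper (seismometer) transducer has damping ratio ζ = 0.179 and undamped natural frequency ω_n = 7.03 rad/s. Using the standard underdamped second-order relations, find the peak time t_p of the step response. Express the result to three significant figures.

The damped frequency is ω_d = ω_n√(1−ζ²) = 7.03·√(1−0.0320) = 6.92 rad/s.
Peak time t_p = π/ω_d = π/6.92 = 0.454 s.

t_p ≈ 0.454 s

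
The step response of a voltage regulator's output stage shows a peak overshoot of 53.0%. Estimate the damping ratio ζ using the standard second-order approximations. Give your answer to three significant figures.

Inverting the overshoot relation: ζ = |ln 0.530|/√(π² + ln²0.530) = 0.198.

ζ ≈ 0.198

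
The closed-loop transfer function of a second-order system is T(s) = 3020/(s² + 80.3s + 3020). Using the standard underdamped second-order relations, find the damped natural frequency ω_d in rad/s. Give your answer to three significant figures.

Matching coefficients with s² + 2ζω_n s + ω_n² gives ω_n² = 3020 ⇒ ω_n = 55.0 rad/s, and ζ = 80.3/(2ω_n) = 0.731.
ω_d = 55.0·√(1 − 0.731²) = 37.5 rad/s.

ω_d ≈ 37.5 rad/s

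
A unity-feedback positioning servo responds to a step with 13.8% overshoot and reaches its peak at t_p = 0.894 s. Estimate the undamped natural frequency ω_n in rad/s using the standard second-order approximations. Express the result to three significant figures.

ω_n ≈ 4.15 rad/s

From the overshoot, ζ = −ln(OS)/√(π²+ln²(OS)) = 0.533.
From t_p = π/ω_d, ω_d = π/0.894 = 3.51 rad/s, so ω_n = ω_d/√(1−ζ²) = 4.15 rad/s.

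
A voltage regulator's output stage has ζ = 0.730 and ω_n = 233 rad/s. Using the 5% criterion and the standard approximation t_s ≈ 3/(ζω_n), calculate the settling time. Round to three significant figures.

t_s ≈ 3/(ζω_n) = 3/(0.730 × 233) = 0.0176 s.

t_s ≈ 0.0176 s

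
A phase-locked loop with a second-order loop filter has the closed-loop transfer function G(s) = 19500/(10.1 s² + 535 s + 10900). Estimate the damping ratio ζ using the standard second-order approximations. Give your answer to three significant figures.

Dividing through by 10.1: denominator becomes s² + 52.97 s + 1079.
So ω_n = √1079 = 32.9 rad/s and ζ = 52.97/(2·32.9) = 0.806.

ζ ≈ 0.806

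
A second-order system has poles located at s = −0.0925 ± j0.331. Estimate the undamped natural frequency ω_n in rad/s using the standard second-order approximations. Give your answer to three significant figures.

With σ = 0.0925, ω_d = 0.331: ω_n = √(σ²+ω_d²) = 0.344 rad/s, ζ = σ/ω_n = 0.269.

ω_n ≈ 0.344 rad/s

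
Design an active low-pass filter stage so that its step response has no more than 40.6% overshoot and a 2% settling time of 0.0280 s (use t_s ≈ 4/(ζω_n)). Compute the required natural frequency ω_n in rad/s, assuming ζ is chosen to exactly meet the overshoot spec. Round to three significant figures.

ω_n ≈ 518 rad/s

Inverting the overshoot relation: ζ = |ln 0.406|/√(π² + ln²0.406) = 0.276.
Then ω_n = 4/(ζ t_s) = 4/(0.276 × 0.0280) = 518 rad/s.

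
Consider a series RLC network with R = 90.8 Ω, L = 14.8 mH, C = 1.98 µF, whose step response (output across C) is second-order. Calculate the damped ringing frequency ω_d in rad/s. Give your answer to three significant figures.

ω_d ≈ 4970 rad/s

For a series RLC circuit (capacitor voltage as output), ω_n = 1/√(LC) = 1/√(14.8 mH · 1.98 µF) = 5840 rad/s.
ζ = (R/2)·√(C/L) = (90.8/2)·√(1.98 µF/14.8 mH) = 0.525.
The damped frequency ω_d = ω_n√(1−ζ²) = 4970 rad/s.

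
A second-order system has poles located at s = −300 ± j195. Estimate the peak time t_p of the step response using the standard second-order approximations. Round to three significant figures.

t_p ≈ 0.0161 s

t_p = π/ω_d with ω_d = 195 (the imaginary part), so t_p = 0.0161 s.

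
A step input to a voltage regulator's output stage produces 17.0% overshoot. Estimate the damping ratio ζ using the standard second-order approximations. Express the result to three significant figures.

ζ ≈ 0.491

Inverting the overshoot relation: ζ = |ln 0.170|/√(π² + ln²0.170) = 0.491.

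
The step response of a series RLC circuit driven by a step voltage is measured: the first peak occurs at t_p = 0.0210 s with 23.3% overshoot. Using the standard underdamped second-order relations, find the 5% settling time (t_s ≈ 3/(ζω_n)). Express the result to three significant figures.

t_s ≈ 0.0432 s

From the overshoot, ζ = −ln(OS)/√(π²+ln²(OS)) = 0.421.
t_p = π/ω_d ⇒ ω_d = 150 rad/s; then ω_n = ω_d/√(1−ζ²) = 165 rad/s.
t_s ≈ 3/(ζω_n) = 3/(0.421·165) = 0.0432 s.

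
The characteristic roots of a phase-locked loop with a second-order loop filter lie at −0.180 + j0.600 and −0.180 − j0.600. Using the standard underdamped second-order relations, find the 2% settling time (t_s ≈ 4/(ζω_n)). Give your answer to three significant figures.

t_s ≈ 22.2 s

For poles at −σ ± jω_d, ζω_n = σ = 0.180, so t_s ≈ 4/σ = 22.2 s.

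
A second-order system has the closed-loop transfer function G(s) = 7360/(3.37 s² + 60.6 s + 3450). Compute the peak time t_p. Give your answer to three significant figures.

t_p ≈ 0.102 s

Dividing through by 3.37: denominator becomes s² + 17.98 s + 1024.
So ω_n = √1024 = 32.0 rad/s and ζ = 17.98/(2·32.0) = 0.281.
The damped frequency ω_d = ω_n√(1−ζ²) = 30.7 rad/s. t_p = π/ω_d = 0.102 s.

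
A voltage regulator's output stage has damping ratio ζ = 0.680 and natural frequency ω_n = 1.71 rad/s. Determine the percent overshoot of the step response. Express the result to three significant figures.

%OS ≈ 5.43%

For an underdamped second-order system, %OS = 100·exp(−πζ/√(1−ζ²)).
πζ/√(1−ζ²) = π·0.680/√(1−0.462) = 2.914, so %OS = 100·e^(−2.914) = 5.43%.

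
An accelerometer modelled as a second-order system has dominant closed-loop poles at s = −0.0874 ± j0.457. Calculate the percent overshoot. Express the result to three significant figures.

%OS ≈ 54.8%

|pole| = ω_n = √(0.0874² + 0.457²) = 0.465 rad/s; ζ = cos θ = σ/ω_n = 0.188.
Overshoot: exp(−π·0.188/√(1−0.188²)) = 0.548, i.e. 54.8%.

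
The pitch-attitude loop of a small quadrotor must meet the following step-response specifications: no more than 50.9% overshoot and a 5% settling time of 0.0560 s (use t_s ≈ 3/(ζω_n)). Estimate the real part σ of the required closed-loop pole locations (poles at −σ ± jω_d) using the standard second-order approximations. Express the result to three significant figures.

σ ≈ 53.6

The settling-time spec alone fixes σ = ζω_n = 3/t_s = 3/0.0560 = 53.6.
(Overshoot then fixes ζ = 0.210 and hence ω_d = σ·√(1−ζ²)/ζ = 249 rad/s.)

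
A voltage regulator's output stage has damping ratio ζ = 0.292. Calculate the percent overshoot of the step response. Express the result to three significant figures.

%OS ≈ 38.3%

For an underdamped second-order system, %OS = 100·exp(−πζ/√(1−ζ²)).
πζ/√(1−ζ²) = π·0.292/√(1−0.0853) = 0.9591, so %OS = 100·e^(−0.9591) = 38.3%.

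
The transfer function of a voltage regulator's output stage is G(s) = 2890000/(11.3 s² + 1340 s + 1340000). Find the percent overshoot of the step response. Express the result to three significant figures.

Dividing through by 11.3: denominator becomes s² + 118.6 s + 118600.
So ω_n = √118600 = 344 rad/s and ζ = 118.6/(2·344) = 0.172.
%OS = 100 e^{−πζ/√(1−ζ²)} with ζ = 0.172 gives 57.7%.

%OS ≈ 57.7%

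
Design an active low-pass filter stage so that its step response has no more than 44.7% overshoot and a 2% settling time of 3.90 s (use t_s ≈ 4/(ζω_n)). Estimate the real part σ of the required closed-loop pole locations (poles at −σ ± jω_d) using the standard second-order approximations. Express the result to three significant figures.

The settling-time spec alone fixes σ = ζω_n = 4/t_s = 4/3.90 = 1.03.
(Overshoot then fixes ζ = 0.248 and hence ω_d = σ·√(1−ζ²)/ζ = 4.00 rad/s.)

σ ≈ 1.03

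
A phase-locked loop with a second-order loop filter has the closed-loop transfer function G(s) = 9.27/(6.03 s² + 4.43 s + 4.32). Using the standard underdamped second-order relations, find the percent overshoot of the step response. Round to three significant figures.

%OS ≈ 22.0%

Dividing through by 6.03: denominator becomes s² + 0.7347 s + 0.7164.
So ω_n = √0.7164 = 0.846 rad/s and ζ = 0.7347/(2·0.846) = 0.434.
%OS = 100·exp(−πζ/√(1−ζ²)) = 22.0%.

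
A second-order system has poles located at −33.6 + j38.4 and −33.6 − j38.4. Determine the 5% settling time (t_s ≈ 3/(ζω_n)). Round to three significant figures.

t_s ≈ 0.0893 s

For poles at −σ ± jω_d, ζω_n = σ = 33.6, so t_s ≈ 3/σ = 0.0893 s.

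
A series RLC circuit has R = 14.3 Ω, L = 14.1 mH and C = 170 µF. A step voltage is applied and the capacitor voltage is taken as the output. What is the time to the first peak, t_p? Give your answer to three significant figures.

t_p ≈ 0.00785 s

For a series RLC circuit (capacitor voltage as output), ω_n = 1/√(LC) = 1/√(14.1 mH · 170 µF) = 646 rad/s.
ζ = (R/2)·√(C/L) = (14.3/2)·√(170 µF/14.1 mH) = 0.785.
ω_d = ω_n√(1−ζ²) = 400 rad/s. t_p = π/ω_d = 0.00785 s.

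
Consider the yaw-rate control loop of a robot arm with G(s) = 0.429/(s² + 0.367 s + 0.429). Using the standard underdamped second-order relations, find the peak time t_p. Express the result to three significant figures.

Comparing the denominator to s² + 2ζω_n s + ω_n²: ω_n = √0.429 = 0.655 rad/s, and 2ζω_n = 0.367 so ζ = 0.367/(2·0.655) = 0.280.
ω_d = 0.655·√(1 − 0.280²) = 0.629 rad/s. Then t_p = π/ω_d = 5.00 s.

t_p ≈ 5.00 s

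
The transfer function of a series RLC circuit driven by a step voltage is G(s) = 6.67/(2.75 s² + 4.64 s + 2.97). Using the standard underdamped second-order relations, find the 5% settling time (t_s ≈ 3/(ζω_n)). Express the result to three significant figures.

t_s ≈ 3.56 s

Dividing through by 2.75: denominator becomes s² + 1.687 s + 1.080.
So ω_n = √1.080 = 1.04 rad/s and ζ = 1.687/(2·1.04) = 0.812.
t_s ≈ 3/(ζω_n) = 3.56 s.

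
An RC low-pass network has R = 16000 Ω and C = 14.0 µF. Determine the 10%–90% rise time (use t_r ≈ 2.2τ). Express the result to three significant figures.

τ = RC = 16000 × 14.0 µF = 0.224 s.
t_r ≈ 2.2τ = 0.493 s.

t_r ≈ 0.493 s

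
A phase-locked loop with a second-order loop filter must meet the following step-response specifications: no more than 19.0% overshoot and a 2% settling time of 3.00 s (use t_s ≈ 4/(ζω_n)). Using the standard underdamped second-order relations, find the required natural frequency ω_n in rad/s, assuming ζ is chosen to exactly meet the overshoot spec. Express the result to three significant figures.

From %OS = 100·exp(−πζ/√(1−ζ²)), invert to get ζ = −ln(OS)/√(π² + ln²(OS)) with OS = 0.190.
−ln 0.190 = 1.661, so ζ = 1.661/√(π² + 2.758) = 0.467.
From t_s ≈ 4/(ζω_n): ω_n = 4/(ζ·t_s) = 4/(0.467·3.00) = 2.85 rad/s.

ω_n ≈ 2.85 rad/s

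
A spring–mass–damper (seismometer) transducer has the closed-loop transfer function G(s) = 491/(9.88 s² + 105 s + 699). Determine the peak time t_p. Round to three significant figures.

Dividing through by 9.88: denominator becomes s² + 10.63 s + 70.75.
So ω_n = √70.75 = 8.41 rad/s and ζ = 10.63/(2·8.41) = 0.632.
ω_d = ω_n√(1−ζ²) = 6.52 rad/s. t_p = π/ω_d = 0.482 s.

t_p ≈ 0.482 s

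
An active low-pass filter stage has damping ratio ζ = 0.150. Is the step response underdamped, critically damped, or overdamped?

underdamped

Since ζ = 0.150 < 1, the system is underdamped.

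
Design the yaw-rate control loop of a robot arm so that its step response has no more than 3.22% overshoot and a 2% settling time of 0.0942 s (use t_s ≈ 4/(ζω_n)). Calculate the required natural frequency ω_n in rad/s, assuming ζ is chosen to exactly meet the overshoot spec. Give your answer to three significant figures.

ω_n ≈ 57.5 rad/s

From %OS = 100·exp(−πζ/√(1−ζ²)), invert to get ζ = −ln(OS)/√(π² + ln²(OS)) with OS = 0.0322.
−ln 0.0322 = 3.436, so ζ = 3.436/√(π² + 11.80) = 0.738.
Then ω_n = 4/(ζ t_s) = 4/(0.738 × 0.0942) = 57.5 rad/s.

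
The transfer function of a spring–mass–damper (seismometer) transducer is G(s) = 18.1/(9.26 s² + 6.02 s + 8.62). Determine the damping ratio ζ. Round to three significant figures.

Dividing through by 9.26: denominator becomes s² + 0.6501 s + 0.9309.
So ω_n = √0.9309 = 0.965 rad/s and ζ = 0.6501/(2·0.965) = 0.337.

ζ ≈ 0.337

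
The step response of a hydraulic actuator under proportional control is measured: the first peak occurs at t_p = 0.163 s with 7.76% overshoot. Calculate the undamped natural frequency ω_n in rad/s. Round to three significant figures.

From the overshoot, ζ = −ln(OS)/√(π²+ln²(OS)) = 0.631.
From t_p = π/ω_d, ω_d = π/0.163 = 19.3 rad/s, so ω_n = ω_d/√(1−ζ²) = 24.8 rad/s.

ω_n ≈ 24.8 rad/s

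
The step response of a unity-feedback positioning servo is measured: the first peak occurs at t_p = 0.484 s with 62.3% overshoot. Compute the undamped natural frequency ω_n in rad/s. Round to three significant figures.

From the overshoot, ζ = −ln(OS)/√(π²+ln²(OS)) = 0.149.
From t_p = π/ω_d, ω_d = π/0.484 = 6.49 rad/s, so ω_n = ω_d/√(1−ζ²) = 6.56 rad/s.

ω_n ≈ 6.56 rad/s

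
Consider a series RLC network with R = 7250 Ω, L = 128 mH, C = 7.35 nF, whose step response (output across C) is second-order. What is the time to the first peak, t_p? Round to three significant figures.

For a series RLC circuit (capacitor voltage as output), ω_n = 1/√(LC) = 1/√(128 mH · 7.35 nF) = 32600 rad/s.
ζ = (R/2)·√(C/L) = (7250/2)·√(7.35 nF/128 mH) = 0.869.
ω_d = 32600·√(1 − 0.869²) = 16200 rad/s. t_p = π/ω_d = 0.000195 s.

t_p ≈ 0.000195 s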